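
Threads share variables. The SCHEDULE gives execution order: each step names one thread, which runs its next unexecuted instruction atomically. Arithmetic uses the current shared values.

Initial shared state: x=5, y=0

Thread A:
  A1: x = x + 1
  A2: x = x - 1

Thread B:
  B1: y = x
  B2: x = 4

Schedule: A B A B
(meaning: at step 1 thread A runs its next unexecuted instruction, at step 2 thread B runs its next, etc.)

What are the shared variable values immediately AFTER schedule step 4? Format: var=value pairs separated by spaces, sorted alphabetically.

Answer: x=4 y=6

Derivation:
Step 1: thread A executes A1 (x = x + 1). Shared: x=6 y=0. PCs: A@1 B@0
Step 2: thread B executes B1 (y = x). Shared: x=6 y=6. PCs: A@1 B@1
Step 3: thread A executes A2 (x = x - 1). Shared: x=5 y=6. PCs: A@2 B@1
Step 4: thread B executes B2 (x = 4). Shared: x=4 y=6. PCs: A@2 B@2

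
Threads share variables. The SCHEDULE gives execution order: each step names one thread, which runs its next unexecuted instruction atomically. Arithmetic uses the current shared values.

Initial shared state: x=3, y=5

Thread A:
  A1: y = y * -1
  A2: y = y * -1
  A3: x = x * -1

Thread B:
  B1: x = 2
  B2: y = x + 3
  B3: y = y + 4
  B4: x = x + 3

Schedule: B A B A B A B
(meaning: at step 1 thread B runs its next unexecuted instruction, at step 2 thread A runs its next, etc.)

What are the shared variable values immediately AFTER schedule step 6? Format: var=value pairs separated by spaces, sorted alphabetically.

Step 1: thread B executes B1 (x = 2). Shared: x=2 y=5. PCs: A@0 B@1
Step 2: thread A executes A1 (y = y * -1). Shared: x=2 y=-5. PCs: A@1 B@1
Step 3: thread B executes B2 (y = x + 3). Shared: x=2 y=5. PCs: A@1 B@2
Step 4: thread A executes A2 (y = y * -1). Shared: x=2 y=-5. PCs: A@2 B@2
Step 5: thread B executes B3 (y = y + 4). Shared: x=2 y=-1. PCs: A@2 B@3
Step 6: thread A executes A3 (x = x * -1). Shared: x=-2 y=-1. PCs: A@3 B@3

Answer: x=-2 y=-1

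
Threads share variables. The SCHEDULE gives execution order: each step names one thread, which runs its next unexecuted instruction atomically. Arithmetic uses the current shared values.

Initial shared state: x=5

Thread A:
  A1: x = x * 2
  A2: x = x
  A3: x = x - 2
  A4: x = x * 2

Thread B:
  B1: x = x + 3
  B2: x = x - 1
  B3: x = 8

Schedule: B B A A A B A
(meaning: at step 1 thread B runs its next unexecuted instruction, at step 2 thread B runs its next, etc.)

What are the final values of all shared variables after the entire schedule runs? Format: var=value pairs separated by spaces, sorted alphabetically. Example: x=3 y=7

Step 1: thread B executes B1 (x = x + 3). Shared: x=8. PCs: A@0 B@1
Step 2: thread B executes B2 (x = x - 1). Shared: x=7. PCs: A@0 B@2
Step 3: thread A executes A1 (x = x * 2). Shared: x=14. PCs: A@1 B@2
Step 4: thread A executes A2 (x = x). Shared: x=14. PCs: A@2 B@2
Step 5: thread A executes A3 (x = x - 2). Shared: x=12. PCs: A@3 B@2
Step 6: thread B executes B3 (x = 8). Shared: x=8. PCs: A@3 B@3
Step 7: thread A executes A4 (x = x * 2). Shared: x=16. PCs: A@4 B@3

Answer: x=16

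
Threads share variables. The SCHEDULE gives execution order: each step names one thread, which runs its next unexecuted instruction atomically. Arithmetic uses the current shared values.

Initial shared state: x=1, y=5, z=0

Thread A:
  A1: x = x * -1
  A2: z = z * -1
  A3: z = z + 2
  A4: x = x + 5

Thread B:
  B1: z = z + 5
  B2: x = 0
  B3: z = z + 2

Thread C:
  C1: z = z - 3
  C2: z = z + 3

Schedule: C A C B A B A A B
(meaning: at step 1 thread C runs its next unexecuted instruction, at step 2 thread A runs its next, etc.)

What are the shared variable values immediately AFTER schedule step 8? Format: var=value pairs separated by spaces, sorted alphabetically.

Step 1: thread C executes C1 (z = z - 3). Shared: x=1 y=5 z=-3. PCs: A@0 B@0 C@1
Step 2: thread A executes A1 (x = x * -1). Shared: x=-1 y=5 z=-3. PCs: A@1 B@0 C@1
Step 3: thread C executes C2 (z = z + 3). Shared: x=-1 y=5 z=0. PCs: A@1 B@0 C@2
Step 4: thread B executes B1 (z = z + 5). Shared: x=-1 y=5 z=5. PCs: A@1 B@1 C@2
Step 5: thread A executes A2 (z = z * -1). Shared: x=-1 y=5 z=-5. PCs: A@2 B@1 C@2
Step 6: thread B executes B2 (x = 0). Shared: x=0 y=5 z=-5. PCs: A@2 B@2 C@2
Step 7: thread A executes A3 (z = z + 2). Shared: x=0 y=5 z=-3. PCs: A@3 B@2 C@2
Step 8: thread A executes A4 (x = x + 5). Shared: x=5 y=5 z=-3. PCs: A@4 B@2 C@2

Answer: x=5 y=5 z=-3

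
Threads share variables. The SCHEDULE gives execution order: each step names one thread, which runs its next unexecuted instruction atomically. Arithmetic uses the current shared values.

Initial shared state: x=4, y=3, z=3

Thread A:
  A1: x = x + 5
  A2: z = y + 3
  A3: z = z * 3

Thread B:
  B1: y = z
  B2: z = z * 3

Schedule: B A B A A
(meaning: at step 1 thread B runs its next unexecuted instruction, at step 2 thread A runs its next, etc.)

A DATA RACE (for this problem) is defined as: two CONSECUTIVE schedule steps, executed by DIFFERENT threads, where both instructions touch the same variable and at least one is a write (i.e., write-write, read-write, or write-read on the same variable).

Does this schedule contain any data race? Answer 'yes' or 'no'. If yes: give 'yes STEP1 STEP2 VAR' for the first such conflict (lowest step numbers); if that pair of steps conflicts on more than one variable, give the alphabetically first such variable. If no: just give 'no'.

Steps 1,2: B(r=z,w=y) vs A(r=x,w=x). No conflict.
Steps 2,3: A(r=x,w=x) vs B(r=z,w=z). No conflict.
Steps 3,4: B(z = z * 3) vs A(z = y + 3). RACE on z (W-W).
Steps 4,5: same thread (A). No race.
First conflict at steps 3,4.

Answer: yes 3 4 z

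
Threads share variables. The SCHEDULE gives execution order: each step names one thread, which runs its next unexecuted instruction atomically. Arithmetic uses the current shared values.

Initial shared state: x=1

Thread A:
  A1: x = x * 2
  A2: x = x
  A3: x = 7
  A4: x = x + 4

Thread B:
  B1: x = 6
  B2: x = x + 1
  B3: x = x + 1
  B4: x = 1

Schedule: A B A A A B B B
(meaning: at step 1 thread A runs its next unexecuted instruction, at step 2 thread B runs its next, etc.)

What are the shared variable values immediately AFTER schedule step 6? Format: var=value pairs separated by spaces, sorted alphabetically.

Answer: x=12

Derivation:
Step 1: thread A executes A1 (x = x * 2). Shared: x=2. PCs: A@1 B@0
Step 2: thread B executes B1 (x = 6). Shared: x=6. PCs: A@1 B@1
Step 3: thread A executes A2 (x = x). Shared: x=6. PCs: A@2 B@1
Step 4: thread A executes A3 (x = 7). Shared: x=7. PCs: A@3 B@1
Step 5: thread A executes A4 (x = x + 4). Shared: x=11. PCs: A@4 B@1
Step 6: thread B executes B2 (x = x + 1). Shared: x=12. PCs: A@4 B@2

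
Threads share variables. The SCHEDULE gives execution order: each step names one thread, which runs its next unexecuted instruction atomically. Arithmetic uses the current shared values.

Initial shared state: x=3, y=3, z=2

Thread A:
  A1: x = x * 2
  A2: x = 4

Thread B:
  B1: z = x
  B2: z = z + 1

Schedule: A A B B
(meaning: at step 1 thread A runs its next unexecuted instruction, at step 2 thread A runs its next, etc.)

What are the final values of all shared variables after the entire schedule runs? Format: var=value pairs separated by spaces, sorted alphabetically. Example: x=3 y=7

Step 1: thread A executes A1 (x = x * 2). Shared: x=6 y=3 z=2. PCs: A@1 B@0
Step 2: thread A executes A2 (x = 4). Shared: x=4 y=3 z=2. PCs: A@2 B@0
Step 3: thread B executes B1 (z = x). Shared: x=4 y=3 z=4. PCs: A@2 B@1
Step 4: thread B executes B2 (z = z + 1). Shared: x=4 y=3 z=5. PCs: A@2 B@2

Answer: x=4 y=3 z=5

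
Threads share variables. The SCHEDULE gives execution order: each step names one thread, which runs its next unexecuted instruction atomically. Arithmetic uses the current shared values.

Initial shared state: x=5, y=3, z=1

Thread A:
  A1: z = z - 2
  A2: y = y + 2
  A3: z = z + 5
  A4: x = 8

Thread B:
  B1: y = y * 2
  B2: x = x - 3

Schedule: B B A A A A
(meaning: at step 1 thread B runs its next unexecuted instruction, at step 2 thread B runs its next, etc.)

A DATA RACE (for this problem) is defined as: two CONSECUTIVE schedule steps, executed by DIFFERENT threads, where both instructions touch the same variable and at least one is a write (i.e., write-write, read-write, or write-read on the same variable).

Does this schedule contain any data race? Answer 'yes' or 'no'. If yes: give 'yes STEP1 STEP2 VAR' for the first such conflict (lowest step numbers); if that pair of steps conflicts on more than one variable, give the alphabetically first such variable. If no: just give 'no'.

Answer: no

Derivation:
Steps 1,2: same thread (B). No race.
Steps 2,3: B(r=x,w=x) vs A(r=z,w=z). No conflict.
Steps 3,4: same thread (A). No race.
Steps 4,5: same thread (A). No race.
Steps 5,6: same thread (A). No race.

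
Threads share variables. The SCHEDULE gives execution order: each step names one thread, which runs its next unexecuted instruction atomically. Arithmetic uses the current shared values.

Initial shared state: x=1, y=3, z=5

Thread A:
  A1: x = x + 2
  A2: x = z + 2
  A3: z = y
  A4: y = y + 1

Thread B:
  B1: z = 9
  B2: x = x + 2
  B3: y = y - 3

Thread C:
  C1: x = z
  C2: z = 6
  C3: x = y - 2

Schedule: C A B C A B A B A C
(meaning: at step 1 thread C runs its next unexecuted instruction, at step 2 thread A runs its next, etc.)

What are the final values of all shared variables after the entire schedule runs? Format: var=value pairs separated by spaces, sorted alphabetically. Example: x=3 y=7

Answer: x=-1 y=1 z=3

Derivation:
Step 1: thread C executes C1 (x = z). Shared: x=5 y=3 z=5. PCs: A@0 B@0 C@1
Step 2: thread A executes A1 (x = x + 2). Shared: x=7 y=3 z=5. PCs: A@1 B@0 C@1
Step 3: thread B executes B1 (z = 9). Shared: x=7 y=3 z=9. PCs: A@1 B@1 C@1
Step 4: thread C executes C2 (z = 6). Shared: x=7 y=3 z=6. PCs: A@1 B@1 C@2
Step 5: thread A executes A2 (x = z + 2). Shared: x=8 y=3 z=6. PCs: A@2 B@1 C@2
Step 6: thread B executes B2 (x = x + 2). Shared: x=10 y=3 z=6. PCs: A@2 B@2 C@2
Step 7: thread A executes A3 (z = y). Shared: x=10 y=3 z=3. PCs: A@3 B@2 C@2
Step 8: thread B executes B3 (y = y - 3). Shared: x=10 y=0 z=3. PCs: A@3 B@3 C@2
Step 9: thread A executes A4 (y = y + 1). Shared: x=10 y=1 z=3. PCs: A@4 B@3 C@2
Step 10: thread C executes C3 (x = y - 2). Shared: x=-1 y=1 z=3. PCs: A@4 B@3 C@3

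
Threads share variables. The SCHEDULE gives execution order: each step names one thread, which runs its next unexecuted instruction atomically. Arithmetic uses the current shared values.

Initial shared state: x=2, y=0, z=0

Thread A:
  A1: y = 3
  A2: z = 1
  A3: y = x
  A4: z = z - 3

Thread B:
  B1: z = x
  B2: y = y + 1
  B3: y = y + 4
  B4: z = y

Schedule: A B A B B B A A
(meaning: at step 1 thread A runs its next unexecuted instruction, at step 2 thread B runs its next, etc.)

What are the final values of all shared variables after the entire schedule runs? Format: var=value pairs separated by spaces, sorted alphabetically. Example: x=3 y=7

Step 1: thread A executes A1 (y = 3). Shared: x=2 y=3 z=0. PCs: A@1 B@0
Step 2: thread B executes B1 (z = x). Shared: x=2 y=3 z=2. PCs: A@1 B@1
Step 3: thread A executes A2 (z = 1). Shared: x=2 y=3 z=1. PCs: A@2 B@1
Step 4: thread B executes B2 (y = y + 1). Shared: x=2 y=4 z=1. PCs: A@2 B@2
Step 5: thread B executes B3 (y = y + 4). Shared: x=2 y=8 z=1. PCs: A@2 B@3
Step 6: thread B executes B4 (z = y). Shared: x=2 y=8 z=8. PCs: A@2 B@4
Step 7: thread A executes A3 (y = x). Shared: x=2 y=2 z=8. PCs: A@3 B@4
Step 8: thread A executes A4 (z = z - 3). Shared: x=2 y=2 z=5. PCs: A@4 B@4

Answer: x=2 y=2 z=5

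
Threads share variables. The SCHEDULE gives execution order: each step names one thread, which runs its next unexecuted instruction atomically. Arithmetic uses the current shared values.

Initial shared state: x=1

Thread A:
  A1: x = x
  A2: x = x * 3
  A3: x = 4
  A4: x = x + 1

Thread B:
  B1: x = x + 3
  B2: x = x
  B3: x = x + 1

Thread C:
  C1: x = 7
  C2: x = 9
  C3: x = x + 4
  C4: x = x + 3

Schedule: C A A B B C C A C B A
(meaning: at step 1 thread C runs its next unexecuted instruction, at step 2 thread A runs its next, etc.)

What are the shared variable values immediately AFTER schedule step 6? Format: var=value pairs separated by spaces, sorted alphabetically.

Step 1: thread C executes C1 (x = 7). Shared: x=7. PCs: A@0 B@0 C@1
Step 2: thread A executes A1 (x = x). Shared: x=7. PCs: A@1 B@0 C@1
Step 3: thread A executes A2 (x = x * 3). Shared: x=21. PCs: A@2 B@0 C@1
Step 4: thread B executes B1 (x = x + 3). Shared: x=24. PCs: A@2 B@1 C@1
Step 5: thread B executes B2 (x = x). Shared: x=24. PCs: A@2 B@2 C@1
Step 6: thread C executes C2 (x = 9). Shared: x=9. PCs: A@2 B@2 C@2

Answer: x=9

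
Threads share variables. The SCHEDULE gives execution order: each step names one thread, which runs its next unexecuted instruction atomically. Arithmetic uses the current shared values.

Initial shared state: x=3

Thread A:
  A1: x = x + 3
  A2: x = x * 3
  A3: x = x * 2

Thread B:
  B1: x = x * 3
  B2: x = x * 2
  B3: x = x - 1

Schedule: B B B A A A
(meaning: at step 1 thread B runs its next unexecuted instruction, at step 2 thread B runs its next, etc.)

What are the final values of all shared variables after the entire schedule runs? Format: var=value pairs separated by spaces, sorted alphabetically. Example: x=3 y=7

Answer: x=120

Derivation:
Step 1: thread B executes B1 (x = x * 3). Shared: x=9. PCs: A@0 B@1
Step 2: thread B executes B2 (x = x * 2). Shared: x=18. PCs: A@0 B@2
Step 3: thread B executes B3 (x = x - 1). Shared: x=17. PCs: A@0 B@3
Step 4: thread A executes A1 (x = x + 3). Shared: x=20. PCs: A@1 B@3
Step 5: thread A executes A2 (x = x * 3). Shared: x=60. PCs: A@2 B@3
Step 6: thread A executes A3 (x = x * 2). Shared: x=120. PCs: A@3 B@3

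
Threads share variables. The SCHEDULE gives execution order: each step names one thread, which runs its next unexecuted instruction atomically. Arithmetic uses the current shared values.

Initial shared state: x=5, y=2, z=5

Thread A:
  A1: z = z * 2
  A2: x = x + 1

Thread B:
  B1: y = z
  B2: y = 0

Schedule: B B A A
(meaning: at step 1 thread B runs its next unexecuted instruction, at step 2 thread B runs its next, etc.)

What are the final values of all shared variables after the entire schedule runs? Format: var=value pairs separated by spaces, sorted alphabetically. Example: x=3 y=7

Answer: x=6 y=0 z=10

Derivation:
Step 1: thread B executes B1 (y = z). Shared: x=5 y=5 z=5. PCs: A@0 B@1
Step 2: thread B executes B2 (y = 0). Shared: x=5 y=0 z=5. PCs: A@0 B@2
Step 3: thread A executes A1 (z = z * 2). Shared: x=5 y=0 z=10. PCs: A@1 B@2
Step 4: thread A executes A2 (x = x + 1). Shared: x=6 y=0 z=10. PCs: A@2 B@2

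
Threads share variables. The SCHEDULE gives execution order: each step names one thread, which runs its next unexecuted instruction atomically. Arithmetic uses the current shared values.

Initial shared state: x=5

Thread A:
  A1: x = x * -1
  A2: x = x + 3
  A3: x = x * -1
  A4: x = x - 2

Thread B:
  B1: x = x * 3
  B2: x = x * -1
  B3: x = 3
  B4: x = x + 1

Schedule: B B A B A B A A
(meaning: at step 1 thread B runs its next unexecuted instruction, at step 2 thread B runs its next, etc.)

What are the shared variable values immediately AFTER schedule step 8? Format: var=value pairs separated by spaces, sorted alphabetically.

Answer: x=-9

Derivation:
Step 1: thread B executes B1 (x = x * 3). Shared: x=15. PCs: A@0 B@1
Step 2: thread B executes B2 (x = x * -1). Shared: x=-15. PCs: A@0 B@2
Step 3: thread A executes A1 (x = x * -1). Shared: x=15. PCs: A@1 B@2
Step 4: thread B executes B3 (x = 3). Shared: x=3. PCs: A@1 B@3
Step 5: thread A executes A2 (x = x + 3). Shared: x=6. PCs: A@2 B@3
Step 6: thread B executes B4 (x = x + 1). Shared: x=7. PCs: A@2 B@4
Step 7: thread A executes A3 (x = x * -1). Shared: x=-7. PCs: A@3 B@4
Step 8: thread A executes A4 (x = x - 2). Shared: x=-9. PCs: A@4 B@4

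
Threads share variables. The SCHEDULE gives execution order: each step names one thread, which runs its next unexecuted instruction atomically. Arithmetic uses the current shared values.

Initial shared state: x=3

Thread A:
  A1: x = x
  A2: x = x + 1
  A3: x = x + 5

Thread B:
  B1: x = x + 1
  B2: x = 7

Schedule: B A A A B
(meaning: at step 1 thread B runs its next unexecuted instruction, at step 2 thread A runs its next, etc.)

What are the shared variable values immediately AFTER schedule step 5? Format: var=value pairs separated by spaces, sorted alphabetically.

Answer: x=7

Derivation:
Step 1: thread B executes B1 (x = x + 1). Shared: x=4. PCs: A@0 B@1
Step 2: thread A executes A1 (x = x). Shared: x=4. PCs: A@1 B@1
Step 3: thread A executes A2 (x = x + 1). Shared: x=5. PCs: A@2 B@1
Step 4: thread A executes A3 (x = x + 5). Shared: x=10. PCs: A@3 B@1
Step 5: thread B executes B2 (x = 7). Shared: x=7. PCs: A@3 B@2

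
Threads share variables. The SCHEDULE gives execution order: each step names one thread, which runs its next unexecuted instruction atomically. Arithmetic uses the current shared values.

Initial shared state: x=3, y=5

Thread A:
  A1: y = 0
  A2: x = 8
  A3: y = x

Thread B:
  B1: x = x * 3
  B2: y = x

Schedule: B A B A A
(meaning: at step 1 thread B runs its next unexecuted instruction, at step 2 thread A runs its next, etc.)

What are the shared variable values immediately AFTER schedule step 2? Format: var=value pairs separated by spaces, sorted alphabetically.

Step 1: thread B executes B1 (x = x * 3). Shared: x=9 y=5. PCs: A@0 B@1
Step 2: thread A executes A1 (y = 0). Shared: x=9 y=0. PCs: A@1 B@1

Answer: x=9 y=0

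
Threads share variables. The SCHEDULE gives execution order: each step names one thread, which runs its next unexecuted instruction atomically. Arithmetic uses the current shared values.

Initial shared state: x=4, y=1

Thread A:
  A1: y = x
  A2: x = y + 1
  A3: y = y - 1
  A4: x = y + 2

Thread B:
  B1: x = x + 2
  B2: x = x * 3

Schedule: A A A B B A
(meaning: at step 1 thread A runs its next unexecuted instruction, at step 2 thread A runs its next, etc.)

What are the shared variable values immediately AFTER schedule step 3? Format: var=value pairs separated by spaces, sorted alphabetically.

Answer: x=5 y=3

Derivation:
Step 1: thread A executes A1 (y = x). Shared: x=4 y=4. PCs: A@1 B@0
Step 2: thread A executes A2 (x = y + 1). Shared: x=5 y=4. PCs: A@2 B@0
Step 3: thread A executes A3 (y = y - 1). Shared: x=5 y=3. PCs: A@3 B@0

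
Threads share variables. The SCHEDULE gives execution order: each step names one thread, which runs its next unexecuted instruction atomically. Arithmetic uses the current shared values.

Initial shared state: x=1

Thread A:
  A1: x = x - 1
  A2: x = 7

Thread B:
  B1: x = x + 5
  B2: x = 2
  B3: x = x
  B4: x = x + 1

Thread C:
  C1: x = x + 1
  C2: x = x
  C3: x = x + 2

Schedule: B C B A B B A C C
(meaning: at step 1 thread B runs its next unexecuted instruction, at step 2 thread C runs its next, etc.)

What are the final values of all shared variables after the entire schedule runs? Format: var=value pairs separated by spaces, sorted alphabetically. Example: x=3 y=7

Step 1: thread B executes B1 (x = x + 5). Shared: x=6. PCs: A@0 B@1 C@0
Step 2: thread C executes C1 (x = x + 1). Shared: x=7. PCs: A@0 B@1 C@1
Step 3: thread B executes B2 (x = 2). Shared: x=2. PCs: A@0 B@2 C@1
Step 4: thread A executes A1 (x = x - 1). Shared: x=1. PCs: A@1 B@2 C@1
Step 5: thread B executes B3 (x = x). Shared: x=1. PCs: A@1 B@3 C@1
Step 6: thread B executes B4 (x = x + 1). Shared: x=2. PCs: A@1 B@4 C@1
Step 7: thread A executes A2 (x = 7). Shared: x=7. PCs: A@2 B@4 C@1
Step 8: thread C executes C2 (x = x). Shared: x=7. PCs: A@2 B@4 C@2
Step 9: thread C executes C3 (x = x + 2). Shared: x=9. PCs: A@2 B@4 C@3

Answer: x=9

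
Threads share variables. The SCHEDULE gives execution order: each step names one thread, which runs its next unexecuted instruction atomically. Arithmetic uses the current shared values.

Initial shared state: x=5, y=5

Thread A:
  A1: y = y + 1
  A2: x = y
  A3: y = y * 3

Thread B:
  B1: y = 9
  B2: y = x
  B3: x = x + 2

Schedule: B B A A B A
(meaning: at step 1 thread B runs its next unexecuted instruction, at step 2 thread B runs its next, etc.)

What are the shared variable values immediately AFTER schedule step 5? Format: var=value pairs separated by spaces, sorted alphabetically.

Step 1: thread B executes B1 (y = 9). Shared: x=5 y=9. PCs: A@0 B@1
Step 2: thread B executes B2 (y = x). Shared: x=5 y=5. PCs: A@0 B@2
Step 3: thread A executes A1 (y = y + 1). Shared: x=5 y=6. PCs: A@1 B@2
Step 4: thread A executes A2 (x = y). Shared: x=6 y=6. PCs: A@2 B@2
Step 5: thread B executes B3 (x = x + 2). Shared: x=8 y=6. PCs: A@2 B@3

Answer: x=8 y=6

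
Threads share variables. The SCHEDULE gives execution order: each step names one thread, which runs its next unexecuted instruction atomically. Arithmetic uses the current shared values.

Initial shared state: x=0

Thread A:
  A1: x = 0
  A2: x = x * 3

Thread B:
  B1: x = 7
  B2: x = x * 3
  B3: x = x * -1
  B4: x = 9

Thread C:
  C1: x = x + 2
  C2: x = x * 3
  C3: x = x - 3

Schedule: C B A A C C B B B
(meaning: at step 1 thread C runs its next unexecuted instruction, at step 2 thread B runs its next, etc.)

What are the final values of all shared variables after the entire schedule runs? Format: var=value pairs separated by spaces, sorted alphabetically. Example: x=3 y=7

Answer: x=9

Derivation:
Step 1: thread C executes C1 (x = x + 2). Shared: x=2. PCs: A@0 B@0 C@1
Step 2: thread B executes B1 (x = 7). Shared: x=7. PCs: A@0 B@1 C@1
Step 3: thread A executes A1 (x = 0). Shared: x=0. PCs: A@1 B@1 C@1
Step 4: thread A executes A2 (x = x * 3). Shared: x=0. PCs: A@2 B@1 C@1
Step 5: thread C executes C2 (x = x * 3). Shared: x=0. PCs: A@2 B@1 C@2
Step 6: thread C executes C3 (x = x - 3). Shared: x=-3. PCs: A@2 B@1 C@3
Step 7: thread B executes B2 (x = x * 3). Shared: x=-9. PCs: A@2 B@2 C@3
Step 8: thread B executes B3 (x = x * -1). Shared: x=9. PCs: A@2 B@3 C@3
Step 9: thread B executes B4 (x = 9). Shared: x=9. PCs: A@2 B@4 C@3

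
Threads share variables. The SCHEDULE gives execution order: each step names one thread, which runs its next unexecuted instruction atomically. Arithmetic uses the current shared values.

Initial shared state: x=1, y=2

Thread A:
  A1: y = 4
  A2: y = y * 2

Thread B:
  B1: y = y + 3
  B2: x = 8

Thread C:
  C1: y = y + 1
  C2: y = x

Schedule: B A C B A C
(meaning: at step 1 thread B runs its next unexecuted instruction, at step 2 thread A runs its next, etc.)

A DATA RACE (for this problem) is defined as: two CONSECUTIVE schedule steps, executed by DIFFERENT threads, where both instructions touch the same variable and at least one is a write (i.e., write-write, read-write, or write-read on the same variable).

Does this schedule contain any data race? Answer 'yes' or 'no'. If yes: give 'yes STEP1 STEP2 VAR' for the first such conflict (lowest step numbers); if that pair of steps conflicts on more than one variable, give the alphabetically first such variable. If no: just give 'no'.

Steps 1,2: B(y = y + 3) vs A(y = 4). RACE on y (W-W).
Steps 2,3: A(y = 4) vs C(y = y + 1). RACE on y (W-W).
Steps 3,4: C(r=y,w=y) vs B(r=-,w=x). No conflict.
Steps 4,5: B(r=-,w=x) vs A(r=y,w=y). No conflict.
Steps 5,6: A(y = y * 2) vs C(y = x). RACE on y (W-W).
First conflict at steps 1,2.

Answer: yes 1 2 y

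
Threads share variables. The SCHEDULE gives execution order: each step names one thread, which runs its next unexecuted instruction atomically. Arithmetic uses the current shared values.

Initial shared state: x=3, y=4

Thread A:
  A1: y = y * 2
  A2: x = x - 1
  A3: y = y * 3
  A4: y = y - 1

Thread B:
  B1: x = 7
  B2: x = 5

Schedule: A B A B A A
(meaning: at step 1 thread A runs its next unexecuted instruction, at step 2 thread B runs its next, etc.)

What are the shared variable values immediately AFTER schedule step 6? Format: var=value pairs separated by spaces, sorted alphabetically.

Step 1: thread A executes A1 (y = y * 2). Shared: x=3 y=8. PCs: A@1 B@0
Step 2: thread B executes B1 (x = 7). Shared: x=7 y=8. PCs: A@1 B@1
Step 3: thread A executes A2 (x = x - 1). Shared: x=6 y=8. PCs: A@2 B@1
Step 4: thread B executes B2 (x = 5). Shared: x=5 y=8. PCs: A@2 B@2
Step 5: thread A executes A3 (y = y * 3). Shared: x=5 y=24. PCs: A@3 B@2
Step 6: thread A executes A4 (y = y - 1). Shared: x=5 y=23. PCs: A@4 B@2

Answer: x=5 y=23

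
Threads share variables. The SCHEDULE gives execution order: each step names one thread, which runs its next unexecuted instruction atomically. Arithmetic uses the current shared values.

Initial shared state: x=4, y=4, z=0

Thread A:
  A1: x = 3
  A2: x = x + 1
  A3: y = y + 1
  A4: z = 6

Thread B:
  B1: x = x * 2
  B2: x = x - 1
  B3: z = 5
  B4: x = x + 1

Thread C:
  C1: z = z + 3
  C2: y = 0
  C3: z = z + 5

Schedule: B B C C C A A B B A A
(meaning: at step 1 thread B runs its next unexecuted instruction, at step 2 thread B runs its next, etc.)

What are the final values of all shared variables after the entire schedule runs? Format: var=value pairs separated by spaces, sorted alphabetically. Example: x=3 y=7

Step 1: thread B executes B1 (x = x * 2). Shared: x=8 y=4 z=0. PCs: A@0 B@1 C@0
Step 2: thread B executes B2 (x = x - 1). Shared: x=7 y=4 z=0. PCs: A@0 B@2 C@0
Step 3: thread C executes C1 (z = z + 3). Shared: x=7 y=4 z=3. PCs: A@0 B@2 C@1
Step 4: thread C executes C2 (y = 0). Shared: x=7 y=0 z=3. PCs: A@0 B@2 C@2
Step 5: thread C executes C3 (z = z + 5). Shared: x=7 y=0 z=8. PCs: A@0 B@2 C@3
Step 6: thread A executes A1 (x = 3). Shared: x=3 y=0 z=8. PCs: A@1 B@2 C@3
Step 7: thread A executes A2 (x = x + 1). Shared: x=4 y=0 z=8. PCs: A@2 B@2 C@3
Step 8: thread B executes B3 (z = 5). Shared: x=4 y=0 z=5. PCs: A@2 B@3 C@3
Step 9: thread B executes B4 (x = x + 1). Shared: x=5 y=0 z=5. PCs: A@2 B@4 C@3
Step 10: thread A executes A3 (y = y + 1). Shared: x=5 y=1 z=5. PCs: A@3 B@4 C@3
Step 11: thread A executes A4 (z = 6). Shared: x=5 y=1 z=6. PCs: A@4 B@4 C@3

Answer: x=5 y=1 z=6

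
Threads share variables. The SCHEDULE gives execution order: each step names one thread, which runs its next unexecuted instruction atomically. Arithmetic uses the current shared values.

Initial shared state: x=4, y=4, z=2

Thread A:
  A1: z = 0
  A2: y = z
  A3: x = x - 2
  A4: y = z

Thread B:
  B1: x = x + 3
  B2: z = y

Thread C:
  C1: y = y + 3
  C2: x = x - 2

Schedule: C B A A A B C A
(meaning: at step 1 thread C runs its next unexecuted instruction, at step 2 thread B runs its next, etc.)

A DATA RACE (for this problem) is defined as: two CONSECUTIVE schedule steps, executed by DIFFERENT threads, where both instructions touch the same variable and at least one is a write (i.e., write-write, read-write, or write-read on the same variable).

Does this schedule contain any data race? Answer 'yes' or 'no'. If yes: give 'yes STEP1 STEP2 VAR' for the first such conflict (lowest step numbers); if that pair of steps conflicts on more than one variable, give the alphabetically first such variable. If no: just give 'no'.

Steps 1,2: C(r=y,w=y) vs B(r=x,w=x). No conflict.
Steps 2,3: B(r=x,w=x) vs A(r=-,w=z). No conflict.
Steps 3,4: same thread (A). No race.
Steps 4,5: same thread (A). No race.
Steps 5,6: A(r=x,w=x) vs B(r=y,w=z). No conflict.
Steps 6,7: B(r=y,w=z) vs C(r=x,w=x). No conflict.
Steps 7,8: C(r=x,w=x) vs A(r=z,w=y). No conflict.

Answer: no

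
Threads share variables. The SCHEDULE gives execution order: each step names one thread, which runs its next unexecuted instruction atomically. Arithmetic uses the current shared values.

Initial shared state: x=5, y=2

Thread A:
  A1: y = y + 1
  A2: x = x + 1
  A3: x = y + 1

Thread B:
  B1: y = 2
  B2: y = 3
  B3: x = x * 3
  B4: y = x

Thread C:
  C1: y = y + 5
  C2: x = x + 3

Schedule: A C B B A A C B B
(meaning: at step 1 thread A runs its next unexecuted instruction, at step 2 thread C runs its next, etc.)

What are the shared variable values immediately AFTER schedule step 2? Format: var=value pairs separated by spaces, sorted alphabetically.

Answer: x=5 y=8

Derivation:
Step 1: thread A executes A1 (y = y + 1). Shared: x=5 y=3. PCs: A@1 B@0 C@0
Step 2: thread C executes C1 (y = y + 5). Shared: x=5 y=8. PCs: A@1 B@0 C@1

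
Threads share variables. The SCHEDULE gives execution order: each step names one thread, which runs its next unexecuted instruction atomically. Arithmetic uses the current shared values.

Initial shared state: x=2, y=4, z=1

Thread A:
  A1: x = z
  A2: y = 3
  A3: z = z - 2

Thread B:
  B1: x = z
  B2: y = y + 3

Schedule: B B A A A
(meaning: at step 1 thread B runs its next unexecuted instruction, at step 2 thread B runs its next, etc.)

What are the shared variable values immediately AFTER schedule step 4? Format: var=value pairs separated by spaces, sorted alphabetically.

Answer: x=1 y=3 z=1

Derivation:
Step 1: thread B executes B1 (x = z). Shared: x=1 y=4 z=1. PCs: A@0 B@1
Step 2: thread B executes B2 (y = y + 3). Shared: x=1 y=7 z=1. PCs: A@0 B@2
Step 3: thread A executes A1 (x = z). Shared: x=1 y=7 z=1. PCs: A@1 B@2
Step 4: thread A executes A2 (y = 3). Shared: x=1 y=3 z=1. PCs: A@2 B@2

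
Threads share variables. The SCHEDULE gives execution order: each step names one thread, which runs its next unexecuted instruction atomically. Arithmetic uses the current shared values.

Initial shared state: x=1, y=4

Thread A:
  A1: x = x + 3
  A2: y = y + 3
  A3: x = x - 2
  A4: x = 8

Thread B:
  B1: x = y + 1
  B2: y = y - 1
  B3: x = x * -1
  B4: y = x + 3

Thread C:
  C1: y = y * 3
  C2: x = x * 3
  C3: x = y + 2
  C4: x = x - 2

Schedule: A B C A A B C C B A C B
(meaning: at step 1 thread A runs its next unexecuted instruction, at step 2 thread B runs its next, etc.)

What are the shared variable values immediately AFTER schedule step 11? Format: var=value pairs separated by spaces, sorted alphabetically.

Answer: x=6 y=14

Derivation:
Step 1: thread A executes A1 (x = x + 3). Shared: x=4 y=4. PCs: A@1 B@0 C@0
Step 2: thread B executes B1 (x = y + 1). Shared: x=5 y=4. PCs: A@1 B@1 C@0
Step 3: thread C executes C1 (y = y * 3). Shared: x=5 y=12. PCs: A@1 B@1 C@1
Step 4: thread A executes A2 (y = y + 3). Shared: x=5 y=15. PCs: A@2 B@1 C@1
Step 5: thread A executes A3 (x = x - 2). Shared: x=3 y=15. PCs: A@3 B@1 C@1
Step 6: thread B executes B2 (y = y - 1). Shared: x=3 y=14. PCs: A@3 B@2 C@1
Step 7: thread C executes C2 (x = x * 3). Shared: x=9 y=14. PCs: A@3 B@2 C@2
Step 8: thread C executes C3 (x = y + 2). Shared: x=16 y=14. PCs: A@3 B@2 C@3
Step 9: thread B executes B3 (x = x * -1). Shared: x=-16 y=14. PCs: A@3 B@3 C@3
Step 10: thread A executes A4 (x = 8). Shared: x=8 y=14. PCs: A@4 B@3 C@3
Step 11: thread C executes C4 (x = x - 2). Shared: x=6 y=14. PCs: A@4 B@3 C@4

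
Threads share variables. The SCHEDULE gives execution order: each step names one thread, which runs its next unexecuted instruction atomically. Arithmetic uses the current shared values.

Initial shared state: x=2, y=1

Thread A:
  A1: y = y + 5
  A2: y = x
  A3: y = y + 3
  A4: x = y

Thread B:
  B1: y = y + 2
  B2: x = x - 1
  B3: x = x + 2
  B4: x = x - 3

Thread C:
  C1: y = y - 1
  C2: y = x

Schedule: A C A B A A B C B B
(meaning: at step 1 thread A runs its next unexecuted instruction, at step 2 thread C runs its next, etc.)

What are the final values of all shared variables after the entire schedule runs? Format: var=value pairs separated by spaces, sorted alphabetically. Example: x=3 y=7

Answer: x=5 y=6

Derivation:
Step 1: thread A executes A1 (y = y + 5). Shared: x=2 y=6. PCs: A@1 B@0 C@0
Step 2: thread C executes C1 (y = y - 1). Shared: x=2 y=5. PCs: A@1 B@0 C@1
Step 3: thread A executes A2 (y = x). Shared: x=2 y=2. PCs: A@2 B@0 C@1
Step 4: thread B executes B1 (y = y + 2). Shared: x=2 y=4. PCs: A@2 B@1 C@1
Step 5: thread A executes A3 (y = y + 3). Shared: x=2 y=7. PCs: A@3 B@1 C@1
Step 6: thread A executes A4 (x = y). Shared: x=7 y=7. PCs: A@4 B@1 C@1
Step 7: thread B executes B2 (x = x - 1). Shared: x=6 y=7. PCs: A@4 B@2 C@1
Step 8: thread C executes C2 (y = x). Shared: x=6 y=6. PCs: A@4 B@2 C@2
Step 9: thread B executes B3 (x = x + 2). Shared: x=8 y=6. PCs: A@4 B@3 C@2
Step 10: thread B executes B4 (x = x - 3). Shared: x=5 y=6. PCs: A@4 B@4 C@2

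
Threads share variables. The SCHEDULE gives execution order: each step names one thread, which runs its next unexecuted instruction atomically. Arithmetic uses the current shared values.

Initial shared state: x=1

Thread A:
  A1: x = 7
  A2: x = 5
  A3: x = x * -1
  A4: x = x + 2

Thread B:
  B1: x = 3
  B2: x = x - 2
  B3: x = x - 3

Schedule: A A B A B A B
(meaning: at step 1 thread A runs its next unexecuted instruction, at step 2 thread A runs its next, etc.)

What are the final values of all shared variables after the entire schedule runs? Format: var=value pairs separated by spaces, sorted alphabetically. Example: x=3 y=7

Step 1: thread A executes A1 (x = 7). Shared: x=7. PCs: A@1 B@0
Step 2: thread A executes A2 (x = 5). Shared: x=5. PCs: A@2 B@0
Step 3: thread B executes B1 (x = 3). Shared: x=3. PCs: A@2 B@1
Step 4: thread A executes A3 (x = x * -1). Shared: x=-3. PCs: A@3 B@1
Step 5: thread B executes B2 (x = x - 2). Shared: x=-5. PCs: A@3 B@2
Step 6: thread A executes A4 (x = x + 2). Shared: x=-3. PCs: A@4 B@2
Step 7: thread B executes B3 (x = x - 3). Shared: x=-6. PCs: A@4 B@3

Answer: x=-6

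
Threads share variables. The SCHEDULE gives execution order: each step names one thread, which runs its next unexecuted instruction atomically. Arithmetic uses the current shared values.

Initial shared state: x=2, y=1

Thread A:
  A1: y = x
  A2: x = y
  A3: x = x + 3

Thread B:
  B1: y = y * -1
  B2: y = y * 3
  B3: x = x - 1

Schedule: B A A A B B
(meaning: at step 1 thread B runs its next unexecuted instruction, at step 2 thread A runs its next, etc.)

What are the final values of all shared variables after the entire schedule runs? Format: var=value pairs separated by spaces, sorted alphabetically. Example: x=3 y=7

Step 1: thread B executes B1 (y = y * -1). Shared: x=2 y=-1. PCs: A@0 B@1
Step 2: thread A executes A1 (y = x). Shared: x=2 y=2. PCs: A@1 B@1
Step 3: thread A executes A2 (x = y). Shared: x=2 y=2. PCs: A@2 B@1
Step 4: thread A executes A3 (x = x + 3). Shared: x=5 y=2. PCs: A@3 B@1
Step 5: thread B executes B2 (y = y * 3). Shared: x=5 y=6. PCs: A@3 B@2
Step 6: thread B executes B3 (x = x - 1). Shared: x=4 y=6. PCs: A@3 B@3

Answer: x=4 y=6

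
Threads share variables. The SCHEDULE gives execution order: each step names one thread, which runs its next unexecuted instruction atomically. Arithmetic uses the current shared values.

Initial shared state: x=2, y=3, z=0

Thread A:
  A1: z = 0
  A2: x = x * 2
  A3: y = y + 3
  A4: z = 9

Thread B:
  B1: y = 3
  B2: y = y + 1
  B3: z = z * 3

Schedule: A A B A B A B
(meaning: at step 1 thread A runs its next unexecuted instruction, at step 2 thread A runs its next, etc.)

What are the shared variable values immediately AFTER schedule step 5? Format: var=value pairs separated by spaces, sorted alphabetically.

Step 1: thread A executes A1 (z = 0). Shared: x=2 y=3 z=0. PCs: A@1 B@0
Step 2: thread A executes A2 (x = x * 2). Shared: x=4 y=3 z=0. PCs: A@2 B@0
Step 3: thread B executes B1 (y = 3). Shared: x=4 y=3 z=0. PCs: A@2 B@1
Step 4: thread A executes A3 (y = y + 3). Shared: x=4 y=6 z=0. PCs: A@3 B@1
Step 5: thread B executes B2 (y = y + 1). Shared: x=4 y=7 z=0. PCs: A@3 B@2

Answer: x=4 y=7 z=0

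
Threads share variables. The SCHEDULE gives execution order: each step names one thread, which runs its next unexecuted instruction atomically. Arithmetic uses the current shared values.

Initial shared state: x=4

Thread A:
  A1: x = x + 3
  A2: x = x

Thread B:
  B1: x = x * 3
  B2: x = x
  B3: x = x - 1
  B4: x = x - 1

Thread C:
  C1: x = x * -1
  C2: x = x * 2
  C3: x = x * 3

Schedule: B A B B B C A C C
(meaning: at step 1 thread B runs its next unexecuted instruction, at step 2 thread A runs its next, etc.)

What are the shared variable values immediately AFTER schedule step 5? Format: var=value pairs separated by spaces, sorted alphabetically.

Answer: x=13

Derivation:
Step 1: thread B executes B1 (x = x * 3). Shared: x=12. PCs: A@0 B@1 C@0
Step 2: thread A executes A1 (x = x + 3). Shared: x=15. PCs: A@1 B@1 C@0
Step 3: thread B executes B2 (x = x). Shared: x=15. PCs: A@1 B@2 C@0
Step 4: thread B executes B3 (x = x - 1). Shared: x=14. PCs: A@1 B@3 C@0
Step 5: thread B executes B4 (x = x - 1). Shared: x=13. PCs: A@1 B@4 C@0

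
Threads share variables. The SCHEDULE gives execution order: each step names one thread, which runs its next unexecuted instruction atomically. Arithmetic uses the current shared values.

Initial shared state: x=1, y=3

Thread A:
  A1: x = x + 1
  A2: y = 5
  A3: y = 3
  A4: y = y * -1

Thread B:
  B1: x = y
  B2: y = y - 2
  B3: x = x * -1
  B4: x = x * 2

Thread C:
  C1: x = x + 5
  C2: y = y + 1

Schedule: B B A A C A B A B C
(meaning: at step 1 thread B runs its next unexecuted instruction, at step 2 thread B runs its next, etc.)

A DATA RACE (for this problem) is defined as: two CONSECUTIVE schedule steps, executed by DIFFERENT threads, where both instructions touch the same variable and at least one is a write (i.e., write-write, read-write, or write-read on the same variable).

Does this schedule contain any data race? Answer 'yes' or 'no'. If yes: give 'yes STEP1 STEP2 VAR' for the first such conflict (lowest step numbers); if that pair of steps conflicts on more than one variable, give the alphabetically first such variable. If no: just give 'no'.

Answer: no

Derivation:
Steps 1,2: same thread (B). No race.
Steps 2,3: B(r=y,w=y) vs A(r=x,w=x). No conflict.
Steps 3,4: same thread (A). No race.
Steps 4,5: A(r=-,w=y) vs C(r=x,w=x). No conflict.
Steps 5,6: C(r=x,w=x) vs A(r=-,w=y). No conflict.
Steps 6,7: A(r=-,w=y) vs B(r=x,w=x). No conflict.
Steps 7,8: B(r=x,w=x) vs A(r=y,w=y). No conflict.
Steps 8,9: A(r=y,w=y) vs B(r=x,w=x). No conflict.
Steps 9,10: B(r=x,w=x) vs C(r=y,w=y). No conflict.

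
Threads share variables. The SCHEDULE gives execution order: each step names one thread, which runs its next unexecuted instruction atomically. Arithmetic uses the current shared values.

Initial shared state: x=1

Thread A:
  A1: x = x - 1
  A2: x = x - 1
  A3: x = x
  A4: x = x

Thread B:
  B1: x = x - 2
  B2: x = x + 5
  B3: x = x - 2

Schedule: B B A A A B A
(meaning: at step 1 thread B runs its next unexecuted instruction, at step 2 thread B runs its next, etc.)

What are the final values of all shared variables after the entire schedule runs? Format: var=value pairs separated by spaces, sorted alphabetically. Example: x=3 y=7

Answer: x=0

Derivation:
Step 1: thread B executes B1 (x = x - 2). Shared: x=-1. PCs: A@0 B@1
Step 2: thread B executes B2 (x = x + 5). Shared: x=4. PCs: A@0 B@2
Step 3: thread A executes A1 (x = x - 1). Shared: x=3. PCs: A@1 B@2
Step 4: thread A executes A2 (x = x - 1). Shared: x=2. PCs: A@2 B@2
Step 5: thread A executes A3 (x = x). Shared: x=2. PCs: A@3 B@2
Step 6: thread B executes B3 (x = x - 2). Shared: x=0. PCs: A@3 B@3
Step 7: thread A executes A4 (x = x). Shared: x=0. PCs: A@4 B@3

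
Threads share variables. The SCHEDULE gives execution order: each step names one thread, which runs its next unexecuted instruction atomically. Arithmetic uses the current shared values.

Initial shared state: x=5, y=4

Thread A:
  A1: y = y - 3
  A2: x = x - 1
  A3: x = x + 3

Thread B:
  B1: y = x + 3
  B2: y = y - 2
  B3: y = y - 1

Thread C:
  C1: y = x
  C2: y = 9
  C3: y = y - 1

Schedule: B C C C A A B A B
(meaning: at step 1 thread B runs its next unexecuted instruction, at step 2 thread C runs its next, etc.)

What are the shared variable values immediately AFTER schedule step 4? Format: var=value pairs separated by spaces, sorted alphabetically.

Answer: x=5 y=8

Derivation:
Step 1: thread B executes B1 (y = x + 3). Shared: x=5 y=8. PCs: A@0 B@1 C@0
Step 2: thread C executes C1 (y = x). Shared: x=5 y=5. PCs: A@0 B@1 C@1
Step 3: thread C executes C2 (y = 9). Shared: x=5 y=9. PCs: A@0 B@1 C@2
Step 4: thread C executes C3 (y = y - 1). Shared: x=5 y=8. PCs: A@0 B@1 C@3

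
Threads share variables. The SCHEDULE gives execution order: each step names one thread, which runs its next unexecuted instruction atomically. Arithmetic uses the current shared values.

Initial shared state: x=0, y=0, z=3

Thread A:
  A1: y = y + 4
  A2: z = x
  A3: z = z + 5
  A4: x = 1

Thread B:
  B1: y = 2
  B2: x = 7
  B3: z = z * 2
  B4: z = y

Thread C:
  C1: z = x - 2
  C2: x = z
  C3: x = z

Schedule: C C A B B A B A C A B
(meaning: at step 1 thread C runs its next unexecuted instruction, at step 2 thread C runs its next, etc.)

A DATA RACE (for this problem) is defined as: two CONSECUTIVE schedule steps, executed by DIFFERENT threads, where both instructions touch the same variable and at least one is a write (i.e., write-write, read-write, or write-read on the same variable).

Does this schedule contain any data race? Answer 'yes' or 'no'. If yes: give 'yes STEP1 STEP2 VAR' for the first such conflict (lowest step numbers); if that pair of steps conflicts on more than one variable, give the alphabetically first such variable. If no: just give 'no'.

Steps 1,2: same thread (C). No race.
Steps 2,3: C(r=z,w=x) vs A(r=y,w=y). No conflict.
Steps 3,4: A(y = y + 4) vs B(y = 2). RACE on y (W-W).
Steps 4,5: same thread (B). No race.
Steps 5,6: B(x = 7) vs A(z = x). RACE on x (W-R).
Steps 6,7: A(z = x) vs B(z = z * 2). RACE on z (W-W).
Steps 7,8: B(z = z * 2) vs A(z = z + 5). RACE on z (W-W).
Steps 8,9: A(z = z + 5) vs C(x = z). RACE on z (W-R).
Steps 9,10: C(x = z) vs A(x = 1). RACE on x (W-W).
Steps 10,11: A(r=-,w=x) vs B(r=y,w=z). No conflict.
First conflict at steps 3,4.

Answer: yes 3 4 y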